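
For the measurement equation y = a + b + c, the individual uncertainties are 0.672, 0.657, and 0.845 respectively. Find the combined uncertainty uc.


For a sum of independent quantities, uc = sqrt(u1^2 + u2^2 + u3^2).
uc = sqrt(0.672^2 + 0.657^2 + 0.845^2)
uc = sqrt(0.451584 + 0.431649 + 0.714025)
uc = 1.2638

1.2638


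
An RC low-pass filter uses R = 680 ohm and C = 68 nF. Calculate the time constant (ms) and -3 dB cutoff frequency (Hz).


Time constant: tau = R * C.
tau = 680 * 6.80e-08 = 4.624e-05 s
tau = 0.0462 ms
Cutoff frequency: fc = 1 / (2*pi*R*C).
fc = 1 / (2*pi*4.624e-05) = 3441.93 Hz

tau = 0.0462 ms, fc = 3441.93 Hz


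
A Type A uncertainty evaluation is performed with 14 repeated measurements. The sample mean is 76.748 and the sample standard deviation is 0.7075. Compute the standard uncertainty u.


The standard uncertainty for Type A evaluation is u = s / sqrt(n).
u = 0.7075 / sqrt(14)
u = 0.7075 / 3.7417
u = 0.1891

0.1891


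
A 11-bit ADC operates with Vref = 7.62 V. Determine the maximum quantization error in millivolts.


The maximum quantization error is +/- LSB/2.
LSB = Vref / 2^n = 7.62 / 2048 = 0.0037207 V
Max error = LSB / 2 = 0.0037207 / 2 = 0.00186035 V
Max error = 1.8604 mV

1.8604 mV


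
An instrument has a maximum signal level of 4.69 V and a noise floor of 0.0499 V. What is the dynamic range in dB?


Dynamic range = 20 * log10(Vmax / Vnoise).
DR = 20 * log10(4.69 / 0.0499)
DR = 20 * log10(93.99)
DR = 39.46 dB

39.46 dB


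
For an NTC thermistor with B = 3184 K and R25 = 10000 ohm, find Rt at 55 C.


NTC thermistor equation: Rt = R25 * exp(B * (1/T - 1/T25)).
T in Kelvin: 328.15 K, T25 = 298.15 K
1/T - 1/T25 = 1/328.15 - 1/298.15 = -0.00030663
B * (1/T - 1/T25) = 3184 * -0.00030663 = -0.9763
Rt = 10000 * exp(-0.9763) = 3767.0 ohm

3767.0 ohm


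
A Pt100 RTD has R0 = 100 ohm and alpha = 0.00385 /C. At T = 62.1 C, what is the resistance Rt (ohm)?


The RTD equation: Rt = R0 * (1 + alpha * T).
Rt = 100 * (1 + 0.00385 * 62.1)
Rt = 100 * (1 + 0.239085)
Rt = 100 * 1.239085
Rt = 123.909 ohm

123.909 ohm


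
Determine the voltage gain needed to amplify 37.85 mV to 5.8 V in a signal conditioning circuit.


Gain = Vout / Vin (converting to same units).
G = 5.8 V / 37.85 mV
G = 5800.0 mV / 37.85 mV
G = 153.24

153.24


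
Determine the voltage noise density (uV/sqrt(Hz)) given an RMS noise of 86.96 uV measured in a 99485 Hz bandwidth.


Noise spectral density = Vrms / sqrt(BW).
NSD = 86.96 / sqrt(99485)
NSD = 86.96 / 315.4124
NSD = 0.2757 uV/sqrt(Hz)

0.2757 uV/sqrt(Hz)


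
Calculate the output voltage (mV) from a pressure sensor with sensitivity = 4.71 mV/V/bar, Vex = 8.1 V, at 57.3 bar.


Output = sensitivity * Vex * P.
Vout = 4.71 * 8.1 * 57.3
Vout = 38.151 * 57.3
Vout = 2186.05 mV

2186.05 mV


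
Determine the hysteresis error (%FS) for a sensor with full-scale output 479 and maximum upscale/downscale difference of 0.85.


Hysteresis = (max difference / full scale) * 100%.
H = (0.85 / 479) * 100
H = 0.177 %FS

0.177 %FS


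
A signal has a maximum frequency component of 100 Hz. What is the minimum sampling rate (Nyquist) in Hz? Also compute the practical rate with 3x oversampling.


By Nyquist theorem, fs_min = 2 * fmax.
fs_min = 2 * 100 = 200 Hz
Practical rate = 3 * fs_min = 3 * 200 = 600 Hz

fs_min = 200 Hz, fs_practical = 600 Hz


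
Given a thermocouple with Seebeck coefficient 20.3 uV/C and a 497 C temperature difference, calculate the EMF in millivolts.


The thermocouple output V = sensitivity * dT.
V = 20.3 uV/C * 497 C
V = 10089.1 uV
V = 10.089 mV

10.089 mV


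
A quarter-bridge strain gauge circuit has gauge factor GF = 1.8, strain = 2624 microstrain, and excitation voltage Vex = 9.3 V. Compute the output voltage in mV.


Quarter bridge output: Vout = (GF * epsilon * Vex) / 4.
Vout = (1.8 * 2624e-6 * 9.3) / 4
Vout = 0.04392576 / 4 V
Vout = 0.01098144 V = 10.9814 mV

10.9814 mV


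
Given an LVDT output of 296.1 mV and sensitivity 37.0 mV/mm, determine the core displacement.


Displacement = Vout / sensitivity.
d = 296.1 / 37.0
d = 8.003 mm

8.003 mm


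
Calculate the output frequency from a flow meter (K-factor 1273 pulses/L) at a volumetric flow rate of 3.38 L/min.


Frequency = K * Q / 60 (converting L/min to L/s).
f = 1273 * 3.38 / 60
f = 4302.74 / 60
f = 71.71 Hz

71.71 Hz


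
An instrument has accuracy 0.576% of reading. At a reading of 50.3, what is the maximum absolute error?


Absolute error = (accuracy% / 100) * reading.
Error = (0.576 / 100) * 50.3
Error = 0.00576 * 50.3
Error = 0.2897

0.2897


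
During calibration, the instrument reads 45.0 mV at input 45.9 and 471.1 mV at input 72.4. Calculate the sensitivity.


Sensitivity = (y2 - y1) / (x2 - x1).
S = (471.1 - 45.0) / (72.4 - 45.9)
S = 426.1 / 26.5
S = 16.0792 mV/unit

16.0792 mV/unit


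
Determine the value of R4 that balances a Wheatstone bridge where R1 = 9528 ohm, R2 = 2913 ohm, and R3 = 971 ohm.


At balance: R1*R4 = R2*R3, so R4 = R2*R3/R1.
R4 = 2913 * 971 / 9528
R4 = 2828523 / 9528
R4 = 296.86 ohm

296.86 ohm


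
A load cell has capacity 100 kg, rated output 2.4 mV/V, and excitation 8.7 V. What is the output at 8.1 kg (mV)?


Vout = rated_output * Vex * (load / capacity).
Vout = 2.4 * 8.7 * (8.1 / 100)
Vout = 2.4 * 8.7 * 0.081
Vout = 1.691 mV

1.691 mV


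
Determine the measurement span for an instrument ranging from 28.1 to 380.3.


Span = upper range - lower range.
Span = 380.3 - (28.1)
Span = 352.2

352.2


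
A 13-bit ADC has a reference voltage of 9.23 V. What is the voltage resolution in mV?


The resolution (LSB) of an ADC is Vref / 2^n.
LSB = 9.23 / 2^13
LSB = 9.23 / 8192
LSB = 0.00112671 V = 1.12670898 mV

1.12670898 mV


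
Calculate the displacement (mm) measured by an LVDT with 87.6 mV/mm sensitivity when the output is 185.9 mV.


Displacement = Vout / sensitivity.
d = 185.9 / 87.6
d = 2.122 mm

2.122 mm


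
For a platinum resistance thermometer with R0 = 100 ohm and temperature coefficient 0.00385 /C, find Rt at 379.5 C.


The RTD equation: Rt = R0 * (1 + alpha * T).
Rt = 100 * (1 + 0.00385 * 379.5)
Rt = 100 * (1 + 1.461075)
Rt = 100 * 2.461075
Rt = 246.108 ohm

246.108 ohm


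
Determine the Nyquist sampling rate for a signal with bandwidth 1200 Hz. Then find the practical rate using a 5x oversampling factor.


By Nyquist theorem, fs_min = 2 * fmax.
fs_min = 2 * 1200 = 2400 Hz
Practical rate = 5 * fs_min = 5 * 2400 = 12000 Hz

fs_min = 2400 Hz, fs_practical = 12000 Hz


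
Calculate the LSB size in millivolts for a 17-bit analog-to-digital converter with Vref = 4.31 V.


The resolution (LSB) of an ADC is Vref / 2^n.
LSB = 4.31 / 2^17
LSB = 4.31 / 131072
LSB = 3.288e-05 V = 0.03288269 mV

0.03288269 mV


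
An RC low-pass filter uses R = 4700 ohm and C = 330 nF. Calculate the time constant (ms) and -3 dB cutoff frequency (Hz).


Time constant: tau = R * C.
tau = 4700 * 3.30e-07 = 0.001551 s
tau = 1.551 ms
Cutoff frequency: fc = 1 / (2*pi*R*C).
fc = 1 / (2*pi*0.001551) = 102.61 Hz

tau = 1.551 ms, fc = 102.61 Hz


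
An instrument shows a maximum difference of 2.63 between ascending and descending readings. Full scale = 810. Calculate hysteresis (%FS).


Hysteresis = (max difference / full scale) * 100%.
H = (2.63 / 810) * 100
H = 0.325 %FS

0.325 %FS


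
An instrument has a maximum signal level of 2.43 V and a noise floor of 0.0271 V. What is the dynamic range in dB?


Dynamic range = 20 * log10(Vmax / Vnoise).
DR = 20 * log10(2.43 / 0.0271)
DR = 20 * log10(89.67)
DR = 39.05 dB

39.05 dB


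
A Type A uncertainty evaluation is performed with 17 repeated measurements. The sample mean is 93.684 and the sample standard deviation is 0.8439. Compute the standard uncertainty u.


The standard uncertainty for Type A evaluation is u = s / sqrt(n).
u = 0.8439 / sqrt(17)
u = 0.8439 / 4.1231
u = 0.2047

0.2047


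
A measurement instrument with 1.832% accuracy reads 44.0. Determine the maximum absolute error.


Absolute error = (accuracy% / 100) * reading.
Error = (1.832 / 100) * 44.0
Error = 0.01832 * 44.0
Error = 0.8061

0.8061


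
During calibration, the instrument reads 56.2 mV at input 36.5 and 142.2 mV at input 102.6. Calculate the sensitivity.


Sensitivity = (y2 - y1) / (x2 - x1).
S = (142.2 - 56.2) / (102.6 - 36.5)
S = 86.0 / 66.1
S = 1.3011 mV/unit

1.3011 mV/unit


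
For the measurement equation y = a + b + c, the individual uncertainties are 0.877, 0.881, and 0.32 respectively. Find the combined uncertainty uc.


For a sum of independent quantities, uc = sqrt(u1^2 + u2^2 + u3^2).
uc = sqrt(0.877^2 + 0.881^2 + 0.32^2)
uc = sqrt(0.769129 + 0.776161 + 0.1024)
uc = 1.2836

1.2836


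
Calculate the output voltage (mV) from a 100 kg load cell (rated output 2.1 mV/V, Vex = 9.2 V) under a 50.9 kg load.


Vout = rated_output * Vex * (load / capacity).
Vout = 2.1 * 9.2 * (50.9 / 100)
Vout = 2.1 * 9.2 * 0.509
Vout = 9.834 mV

9.834 mV


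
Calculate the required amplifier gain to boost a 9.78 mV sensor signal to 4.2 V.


Gain = Vout / Vin (converting to same units).
G = 4.2 V / 9.78 mV
G = 4200.0 mV / 9.78 mV
G = 429.45

429.45


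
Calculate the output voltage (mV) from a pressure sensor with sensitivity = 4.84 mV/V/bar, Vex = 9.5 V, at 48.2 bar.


Output = sensitivity * Vex * P.
Vout = 4.84 * 9.5 * 48.2
Vout = 45.98 * 48.2
Vout = 2216.24 mV

2216.24 mV


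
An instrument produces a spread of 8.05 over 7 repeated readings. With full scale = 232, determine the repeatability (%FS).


Repeatability = (spread / full scale) * 100%.
R = (8.05 / 232) * 100
R = 3.47 %FS

3.47 %FS


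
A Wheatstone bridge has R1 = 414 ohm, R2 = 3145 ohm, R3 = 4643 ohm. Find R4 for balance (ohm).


At balance: R1*R4 = R2*R3, so R4 = R2*R3/R1.
R4 = 3145 * 4643 / 414
R4 = 14602235 / 414
R4 = 35271.1 ohm

35271.1 ohm


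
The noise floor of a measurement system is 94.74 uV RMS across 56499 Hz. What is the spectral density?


Noise spectral density = Vrms / sqrt(BW).
NSD = 94.74 / sqrt(56499)
NSD = 94.74 / 237.6952
NSD = 0.3986 uV/sqrt(Hz)

0.3986 uV/sqrt(Hz)


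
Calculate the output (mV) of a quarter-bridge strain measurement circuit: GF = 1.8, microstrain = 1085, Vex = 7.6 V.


Quarter bridge output: Vout = (GF * epsilon * Vex) / 4.
Vout = (1.8 * 1085e-6 * 7.6) / 4
Vout = 0.0148428 / 4 V
Vout = 0.0037107 V = 3.7107 mV

3.7107 mV


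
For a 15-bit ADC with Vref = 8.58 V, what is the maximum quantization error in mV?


The maximum quantization error is +/- LSB/2.
LSB = Vref / 2^n = 8.58 / 32768 = 0.00026184 V
Max error = LSB / 2 = 0.00026184 / 2 = 0.00013092 V
Max error = 0.1309 mV

0.1309 mV


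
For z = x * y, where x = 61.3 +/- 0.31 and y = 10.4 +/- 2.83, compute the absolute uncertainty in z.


For a product z = x*y, the relative uncertainty is:
uz/z = sqrt((ux/x)^2 + (uy/y)^2)
Relative uncertainties: ux/x = 0.31/61.3 = 0.005057
uy/y = 2.83/10.4 = 0.272115
z = 61.3 * 10.4 = 637.5
uz = 637.5 * sqrt(0.005057^2 + 0.272115^2) = 173.509

173.509


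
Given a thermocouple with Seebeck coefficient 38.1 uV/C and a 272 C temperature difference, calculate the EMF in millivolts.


The thermocouple output V = sensitivity * dT.
V = 38.1 uV/C * 272 C
V = 10363.2 uV
V = 10.363 mV

10.363 mV


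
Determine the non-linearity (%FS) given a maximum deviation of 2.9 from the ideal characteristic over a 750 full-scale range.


Linearity error = (max deviation / full scale) * 100%.
Linearity = (2.9 / 750) * 100
Linearity = 0.387 %FS

0.387 %FS


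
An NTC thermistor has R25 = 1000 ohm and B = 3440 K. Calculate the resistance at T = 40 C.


NTC thermistor equation: Rt = R25 * exp(B * (1/T - 1/T25)).
T in Kelvin: 313.15 K, T25 = 298.15 K
1/T - 1/T25 = 1/313.15 - 1/298.15 = -0.00016066
B * (1/T - 1/T25) = 3440 * -0.00016066 = -0.5527
Rt = 1000 * exp(-0.5527) = 575.4 ohm

575.4 ohm


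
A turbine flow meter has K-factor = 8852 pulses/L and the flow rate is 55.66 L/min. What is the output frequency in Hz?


Frequency = K * Q / 60 (converting L/min to L/s).
f = 8852 * 55.66 / 60
f = 492702.32 / 60
f = 8211.71 Hz

8211.71 Hz


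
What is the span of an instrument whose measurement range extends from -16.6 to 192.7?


Span = upper range - lower range.
Span = 192.7 - (-16.6)
Span = 209.3

209.3


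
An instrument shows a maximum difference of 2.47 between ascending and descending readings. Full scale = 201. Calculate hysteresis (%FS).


Hysteresis = (max difference / full scale) * 100%.
H = (2.47 / 201) * 100
H = 1.229 %FS

1.229 %FS


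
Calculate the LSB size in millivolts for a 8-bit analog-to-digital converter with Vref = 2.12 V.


The resolution (LSB) of an ADC is Vref / 2^n.
LSB = 2.12 / 2^8
LSB = 2.12 / 256
LSB = 0.00828125 V = 8.28125 mV

8.28125 mV


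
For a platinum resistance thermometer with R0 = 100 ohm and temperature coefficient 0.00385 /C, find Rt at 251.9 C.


The RTD equation: Rt = R0 * (1 + alpha * T).
Rt = 100 * (1 + 0.00385 * 251.9)
Rt = 100 * (1 + 0.969815)
Rt = 100 * 1.969815
Rt = 196.982 ohm

196.982 ohm


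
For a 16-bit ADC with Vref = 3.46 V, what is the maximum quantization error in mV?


The maximum quantization error is +/- LSB/2.
LSB = Vref / 2^n = 3.46 / 65536 = 5.28e-05 V
Max error = LSB / 2 = 5.28e-05 / 2 = 2.64e-05 V
Max error = 0.0264 mV

0.0264 mV


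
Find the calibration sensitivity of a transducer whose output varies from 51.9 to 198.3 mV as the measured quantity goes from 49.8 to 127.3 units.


Sensitivity = (y2 - y1) / (x2 - x1).
S = (198.3 - 51.9) / (127.3 - 49.8)
S = 146.4 / 77.5
S = 1.889 mV/unit

1.889 mV/unit


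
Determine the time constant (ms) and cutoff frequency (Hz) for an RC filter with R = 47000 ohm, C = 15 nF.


Time constant: tau = R * C.
tau = 47000 * 1.50e-08 = 0.000705 s
tau = 0.705 ms
Cutoff frequency: fc = 1 / (2*pi*R*C).
fc = 1 / (2*pi*0.000705) = 225.75 Hz

tau = 0.705 ms, fc = 225.75 Hz


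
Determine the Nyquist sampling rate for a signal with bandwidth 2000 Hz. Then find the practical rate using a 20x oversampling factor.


By Nyquist theorem, fs_min = 2 * fmax.
fs_min = 2 * 2000 = 4000 Hz
Practical rate = 20 * fs_min = 20 * 4000 = 80000 Hz

fs_min = 4000 Hz, fs_practical = 80000 Hz


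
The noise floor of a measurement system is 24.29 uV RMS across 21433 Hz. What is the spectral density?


Noise spectral density = Vrms / sqrt(BW).
NSD = 24.29 / sqrt(21433)
NSD = 24.29 / 146.4001
NSD = 0.1659 uV/sqrt(Hz)

0.1659 uV/sqrt(Hz)


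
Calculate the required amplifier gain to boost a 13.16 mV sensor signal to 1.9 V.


Gain = Vout / Vin (converting to same units).
G = 1.9 V / 13.16 mV
G = 1900.0 mV / 13.16 mV
G = 144.38

144.38


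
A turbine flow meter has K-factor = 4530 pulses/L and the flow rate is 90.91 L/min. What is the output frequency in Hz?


Frequency = K * Q / 60 (converting L/min to L/s).
f = 4530 * 90.91 / 60
f = 411822.3 / 60
f = 6863.7 Hz

6863.7 Hz


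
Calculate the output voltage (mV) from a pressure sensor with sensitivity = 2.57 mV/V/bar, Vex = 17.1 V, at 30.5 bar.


Output = sensitivity * Vex * P.
Vout = 2.57 * 17.1 * 30.5
Vout = 43.947 * 30.5
Vout = 1340.38 mV

1340.38 mV


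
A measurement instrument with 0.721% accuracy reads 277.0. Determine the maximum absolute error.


Absolute error = (accuracy% / 100) * reading.
Error = (0.721 / 100) * 277.0
Error = 0.00721 * 277.0
Error = 1.9972

1.9972


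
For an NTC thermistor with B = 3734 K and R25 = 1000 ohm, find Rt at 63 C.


NTC thermistor equation: Rt = R25 * exp(B * (1/T - 1/T25)).
T in Kelvin: 336.15 K, T25 = 298.15 K
1/T - 1/T25 = 1/336.15 - 1/298.15 = -0.00037915
B * (1/T - 1/T25) = 3734 * -0.00037915 = -1.4158
Rt = 1000 * exp(-1.4158) = 242.7 ohm

242.7 ohm


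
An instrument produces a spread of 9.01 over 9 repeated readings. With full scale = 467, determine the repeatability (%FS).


Repeatability = (spread / full scale) * 100%.
R = (9.01 / 467) * 100
R = 1.929 %FS

1.929 %FS


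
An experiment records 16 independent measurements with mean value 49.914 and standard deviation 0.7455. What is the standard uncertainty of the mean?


The standard uncertainty for Type A evaluation is u = s / sqrt(n).
u = 0.7455 / sqrt(16)
u = 0.7455 / 4.0
u = 0.1864

0.1864


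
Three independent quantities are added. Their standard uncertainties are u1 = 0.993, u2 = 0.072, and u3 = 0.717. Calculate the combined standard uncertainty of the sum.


For a sum of independent quantities, uc = sqrt(u1^2 + u2^2 + u3^2).
uc = sqrt(0.993^2 + 0.072^2 + 0.717^2)
uc = sqrt(0.986049 + 0.005184 + 0.514089)
uc = 1.2269

1.2269


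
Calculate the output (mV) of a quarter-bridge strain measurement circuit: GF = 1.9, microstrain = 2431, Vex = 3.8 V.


Quarter bridge output: Vout = (GF * epsilon * Vex) / 4.
Vout = (1.9 * 2431e-6 * 3.8) / 4
Vout = 0.01755182 / 4 V
Vout = 0.00438795 V = 4.388 mV

4.388 mV


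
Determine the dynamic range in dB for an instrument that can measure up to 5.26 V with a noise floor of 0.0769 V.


Dynamic range = 20 * log10(Vmax / Vnoise).
DR = 20 * log10(5.26 / 0.0769)
DR = 20 * log10(68.4)
DR = 36.7 dB

36.7 dB


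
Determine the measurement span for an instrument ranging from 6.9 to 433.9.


Span = upper range - lower range.
Span = 433.9 - (6.9)
Span = 427.0

427.0


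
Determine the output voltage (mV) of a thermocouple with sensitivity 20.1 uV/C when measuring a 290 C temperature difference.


The thermocouple output V = sensitivity * dT.
V = 20.1 uV/C * 290 C
V = 5829.0 uV
V = 5.829 mV

5.829 mV


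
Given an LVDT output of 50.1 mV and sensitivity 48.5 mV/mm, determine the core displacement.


Displacement = Vout / sensitivity.
d = 50.1 / 48.5
d = 1.033 mm

1.033 mm


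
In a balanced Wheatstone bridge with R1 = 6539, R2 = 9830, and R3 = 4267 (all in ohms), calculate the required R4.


At balance: R1*R4 = R2*R3, so R4 = R2*R3/R1.
R4 = 9830 * 4267 / 6539
R4 = 41944610 / 6539
R4 = 6414.53 ohm

6414.53 ohm


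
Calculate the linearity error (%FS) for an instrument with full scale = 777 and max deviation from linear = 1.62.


Linearity error = (max deviation / full scale) * 100%.
Linearity = (1.62 / 777) * 100
Linearity = 0.208 %FS

0.208 %FS


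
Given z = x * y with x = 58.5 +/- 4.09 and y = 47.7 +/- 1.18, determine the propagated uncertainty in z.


For a product z = x*y, the relative uncertainty is:
uz/z = sqrt((ux/x)^2 + (uy/y)^2)
Relative uncertainties: ux/x = 4.09/58.5 = 0.069915
uy/y = 1.18/47.7 = 0.024738
z = 58.5 * 47.7 = 2790.5
uz = 2790.5 * sqrt(0.069915^2 + 0.024738^2) = 206.945

206.945


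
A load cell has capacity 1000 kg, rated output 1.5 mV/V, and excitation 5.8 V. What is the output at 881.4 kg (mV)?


Vout = rated_output * Vex * (load / capacity).
Vout = 1.5 * 5.8 * (881.4 / 1000)
Vout = 1.5 * 5.8 * 0.8814
Vout = 7.668 mV

7.668 mV


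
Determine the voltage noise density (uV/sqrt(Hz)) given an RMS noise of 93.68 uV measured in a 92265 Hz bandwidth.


Noise spectral density = Vrms / sqrt(BW).
NSD = 93.68 / sqrt(92265)
NSD = 93.68 / 303.7515
NSD = 0.3084 uV/sqrt(Hz)

0.3084 uV/sqrt(Hz)


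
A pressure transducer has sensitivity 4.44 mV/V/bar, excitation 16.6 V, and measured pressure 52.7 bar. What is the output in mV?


Output = sensitivity * Vex * P.
Vout = 4.44 * 16.6 * 52.7
Vout = 73.704 * 52.7
Vout = 3884.2 mV

3884.2 mV


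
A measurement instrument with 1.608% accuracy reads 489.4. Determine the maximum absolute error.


Absolute error = (accuracy% / 100) * reading.
Error = (1.608 / 100) * 489.4
Error = 0.01608 * 489.4
Error = 7.8696

7.8696


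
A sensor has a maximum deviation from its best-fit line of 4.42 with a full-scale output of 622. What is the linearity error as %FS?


Linearity error = (max deviation / full scale) * 100%.
Linearity = (4.42 / 622) * 100
Linearity = 0.711 %FS

0.711 %FS


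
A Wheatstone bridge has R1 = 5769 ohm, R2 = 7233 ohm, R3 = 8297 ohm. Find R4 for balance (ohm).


At balance: R1*R4 = R2*R3, so R4 = R2*R3/R1.
R4 = 7233 * 8297 / 5769
R4 = 60012201 / 5769
R4 = 10402.53 ohm

10402.53 ohm


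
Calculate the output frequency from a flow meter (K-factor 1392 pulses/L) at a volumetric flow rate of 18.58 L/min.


Frequency = K * Q / 60 (converting L/min to L/s).
f = 1392 * 18.58 / 60
f = 25863.36 / 60
f = 431.06 Hz

431.06 Hz


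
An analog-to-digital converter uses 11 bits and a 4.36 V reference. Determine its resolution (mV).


The resolution (LSB) of an ADC is Vref / 2^n.
LSB = 4.36 / 2^11
LSB = 4.36 / 2048
LSB = 0.00212891 V = 2.12890625 mV

2.12890625 mV


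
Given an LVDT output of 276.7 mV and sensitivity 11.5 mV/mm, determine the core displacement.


Displacement = Vout / sensitivity.
d = 276.7 / 11.5
d = 24.061 mm

24.061 mm


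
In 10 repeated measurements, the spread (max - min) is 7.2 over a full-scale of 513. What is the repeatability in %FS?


Repeatability = (spread / full scale) * 100%.
R = (7.2 / 513) * 100
R = 1.404 %FS

1.404 %FS


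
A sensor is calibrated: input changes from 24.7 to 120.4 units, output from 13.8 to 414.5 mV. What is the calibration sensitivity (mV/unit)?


Sensitivity = (y2 - y1) / (x2 - x1).
S = (414.5 - 13.8) / (120.4 - 24.7)
S = 400.7 / 95.7
S = 4.187 mV/unit

4.187 mV/unit


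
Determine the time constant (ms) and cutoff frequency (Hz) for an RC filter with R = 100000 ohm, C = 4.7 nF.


Time constant: tau = R * C.
tau = 100000 * 4.70e-09 = 0.00047 s
tau = 0.47 ms
Cutoff frequency: fc = 1 / (2*pi*R*C).
fc = 1 / (2*pi*0.00047) = 338.63 Hz

tau = 0.47 ms, fc = 338.63 Hz


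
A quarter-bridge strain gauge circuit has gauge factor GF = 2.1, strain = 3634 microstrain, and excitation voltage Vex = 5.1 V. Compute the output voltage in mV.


Quarter bridge output: Vout = (GF * epsilon * Vex) / 4.
Vout = (2.1 * 3634e-6 * 5.1) / 4
Vout = 0.03892014 / 4 V
Vout = 0.00973003 V = 9.73 mV

9.73 mV


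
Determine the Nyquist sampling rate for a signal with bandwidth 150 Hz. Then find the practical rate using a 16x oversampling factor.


By Nyquist theorem, fs_min = 2 * fmax.
fs_min = 2 * 150 = 300 Hz
Practical rate = 16 * fs_min = 16 * 300 = 4800 Hz

fs_min = 300 Hz, fs_practical = 4800 Hz


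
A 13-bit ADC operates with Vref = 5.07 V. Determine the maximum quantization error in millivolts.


The maximum quantization error is +/- LSB/2.
LSB = Vref / 2^n = 5.07 / 8192 = 0.0006189 V
Max error = LSB / 2 = 0.0006189 / 2 = 0.00030945 V
Max error = 0.3094 mV

0.3094 mV


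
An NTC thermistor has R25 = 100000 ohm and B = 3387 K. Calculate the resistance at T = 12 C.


NTC thermistor equation: Rt = R25 * exp(B * (1/T - 1/T25)).
T in Kelvin: 285.15 K, T25 = 298.15 K
1/T - 1/T25 = 1/285.15 - 1/298.15 = 0.00015291
B * (1/T - 1/T25) = 3387 * 0.00015291 = 0.5179
Rt = 100000 * exp(0.5179) = 167850.8 ohm

167850.8 ohm


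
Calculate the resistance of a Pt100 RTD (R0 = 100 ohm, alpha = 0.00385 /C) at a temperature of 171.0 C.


The RTD equation: Rt = R0 * (1 + alpha * T).
Rt = 100 * (1 + 0.00385 * 171.0)
Rt = 100 * (1 + 0.65835)
Rt = 100 * 1.65835
Rt = 165.835 ohm

165.835 ohm


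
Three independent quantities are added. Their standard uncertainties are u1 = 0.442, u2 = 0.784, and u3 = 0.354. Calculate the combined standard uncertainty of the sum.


For a sum of independent quantities, uc = sqrt(u1^2 + u2^2 + u3^2).
uc = sqrt(0.442^2 + 0.784^2 + 0.354^2)
uc = sqrt(0.195364 + 0.614656 + 0.125316)
uc = 0.9671

0.9671


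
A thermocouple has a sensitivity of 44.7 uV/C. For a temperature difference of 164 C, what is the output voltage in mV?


The thermocouple output V = sensitivity * dT.
V = 44.7 uV/C * 164 C
V = 7330.8 uV
V = 7.331 mV

7.331 mV


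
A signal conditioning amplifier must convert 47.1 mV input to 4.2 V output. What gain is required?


Gain = Vout / Vin (converting to same units).
G = 4.2 V / 47.1 mV
G = 4200.0 mV / 47.1 mV
G = 89.17

89.17


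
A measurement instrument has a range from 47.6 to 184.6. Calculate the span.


Span = upper range - lower range.
Span = 184.6 - (47.6)
Span = 137.0

137.0


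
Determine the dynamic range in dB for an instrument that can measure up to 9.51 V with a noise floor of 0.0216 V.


Dynamic range = 20 * log10(Vmax / Vnoise).
DR = 20 * log10(9.51 / 0.0216)
DR = 20 * log10(440.28)
DR = 52.87 dB

52.87 dB


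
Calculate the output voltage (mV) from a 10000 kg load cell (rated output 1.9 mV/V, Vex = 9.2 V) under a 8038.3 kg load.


Vout = rated_output * Vex * (load / capacity).
Vout = 1.9 * 9.2 * (8038.3 / 10000)
Vout = 1.9 * 9.2 * 0.80383
Vout = 14.051 mV

14.051 mV


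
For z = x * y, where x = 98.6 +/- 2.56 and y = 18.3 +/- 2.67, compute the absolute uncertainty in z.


For a product z = x*y, the relative uncertainty is:
uz/z = sqrt((ux/x)^2 + (uy/y)^2)
Relative uncertainties: ux/x = 2.56/98.6 = 0.025963
uy/y = 2.67/18.3 = 0.145902
z = 98.6 * 18.3 = 1804.4
uz = 1804.4 * sqrt(0.025963^2 + 0.145902^2) = 267.398

267.398


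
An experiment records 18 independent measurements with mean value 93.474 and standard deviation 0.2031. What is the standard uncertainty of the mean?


The standard uncertainty for Type A evaluation is u = s / sqrt(n).
u = 0.2031 / sqrt(18)
u = 0.2031 / 4.2426
u = 0.0479

0.0479


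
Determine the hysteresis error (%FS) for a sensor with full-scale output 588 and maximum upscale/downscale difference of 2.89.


Hysteresis = (max difference / full scale) * 100%.
H = (2.89 / 588) * 100
H = 0.491 %FS

0.491 %FS


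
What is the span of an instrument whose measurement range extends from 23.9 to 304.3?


Span = upper range - lower range.
Span = 304.3 - (23.9)
Span = 280.4

280.4


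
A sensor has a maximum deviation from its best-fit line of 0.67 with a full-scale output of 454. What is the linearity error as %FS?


Linearity error = (max deviation / full scale) * 100%.
Linearity = (0.67 / 454) * 100
Linearity = 0.148 %FS

0.148 %FS


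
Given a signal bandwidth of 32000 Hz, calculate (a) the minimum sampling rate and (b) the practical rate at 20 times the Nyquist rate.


By Nyquist theorem, fs_min = 2 * fmax.
fs_min = 2 * 32000 = 64000 Hz
Practical rate = 20 * fs_min = 20 * 64000 = 1280000 Hz

fs_min = 64000 Hz, fs_practical = 1280000 Hz


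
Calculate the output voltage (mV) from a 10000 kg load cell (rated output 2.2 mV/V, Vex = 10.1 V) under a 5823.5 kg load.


Vout = rated_output * Vex * (load / capacity).
Vout = 2.2 * 10.1 * (5823.5 / 10000)
Vout = 2.2 * 10.1 * 0.58235
Vout = 12.94 mV

12.94 mV


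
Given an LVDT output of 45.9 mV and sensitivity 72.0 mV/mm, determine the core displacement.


Displacement = Vout / sensitivity.
d = 45.9 / 72.0
d = 0.637 mm

0.637 mm


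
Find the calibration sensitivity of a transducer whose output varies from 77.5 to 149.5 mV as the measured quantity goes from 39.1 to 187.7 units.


Sensitivity = (y2 - y1) / (x2 - x1).
S = (149.5 - 77.5) / (187.7 - 39.1)
S = 72.0 / 148.6
S = 0.4845 mV/unit

0.4845 mV/unit


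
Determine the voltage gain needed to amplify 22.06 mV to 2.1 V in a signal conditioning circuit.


Gain = Vout / Vin (converting to same units).
G = 2.1 V / 22.06 mV
G = 2100.0 mV / 22.06 mV
G = 95.19

95.19


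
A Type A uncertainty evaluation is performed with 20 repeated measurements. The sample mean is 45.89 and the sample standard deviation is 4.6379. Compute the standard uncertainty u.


The standard uncertainty for Type A evaluation is u = s / sqrt(n).
u = 4.6379 / sqrt(20)
u = 4.6379 / 4.4721
u = 1.0371

1.0371


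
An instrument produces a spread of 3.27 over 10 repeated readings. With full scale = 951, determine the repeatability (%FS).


Repeatability = (spread / full scale) * 100%.
R = (3.27 / 951) * 100
R = 0.344 %FS

0.344 %FS


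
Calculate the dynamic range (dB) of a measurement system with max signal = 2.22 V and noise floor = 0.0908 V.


Dynamic range = 20 * log10(Vmax / Vnoise).
DR = 20 * log10(2.22 / 0.0908)
DR = 20 * log10(24.45)
DR = 27.77 dB

27.77 dB


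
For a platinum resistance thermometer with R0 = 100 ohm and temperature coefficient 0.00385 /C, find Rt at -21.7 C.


The RTD equation: Rt = R0 * (1 + alpha * T).
Rt = 100 * (1 + 0.00385 * -21.7)
Rt = 100 * (1 + -0.083545)
Rt = 100 * 0.916455
Rt = 91.645 ohm

91.645 ohm


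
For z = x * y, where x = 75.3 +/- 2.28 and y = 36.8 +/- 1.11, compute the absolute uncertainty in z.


For a product z = x*y, the relative uncertainty is:
uz/z = sqrt((ux/x)^2 + (uy/y)^2)
Relative uncertainties: ux/x = 2.28/75.3 = 0.030279
uy/y = 1.11/36.8 = 0.030163
z = 75.3 * 36.8 = 2771.0
uz = 2771.0 * sqrt(0.030279^2 + 0.030163^2) = 118.431

118.431


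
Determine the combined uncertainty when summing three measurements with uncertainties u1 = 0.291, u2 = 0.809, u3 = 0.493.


For a sum of independent quantities, uc = sqrt(u1^2 + u2^2 + u3^2).
uc = sqrt(0.291^2 + 0.809^2 + 0.493^2)
uc = sqrt(0.084681 + 0.654481 + 0.243049)
uc = 0.9911

0.9911


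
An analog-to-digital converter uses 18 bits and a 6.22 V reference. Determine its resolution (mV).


The resolution (LSB) of an ADC is Vref / 2^n.
LSB = 6.22 / 2^18
LSB = 6.22 / 262144
LSB = 2.373e-05 V = 0.02372742 mV

0.02372742 mV


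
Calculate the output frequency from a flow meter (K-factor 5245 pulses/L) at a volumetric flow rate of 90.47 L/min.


Frequency = K * Q / 60 (converting L/min to L/s).
f = 5245 * 90.47 / 60
f = 474515.15 / 60
f = 7908.59 Hz

7908.59 Hz


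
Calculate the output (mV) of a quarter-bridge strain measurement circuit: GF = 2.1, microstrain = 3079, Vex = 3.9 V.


Quarter bridge output: Vout = (GF * epsilon * Vex) / 4.
Vout = (2.1 * 3079e-6 * 3.9) / 4
Vout = 0.02521701 / 4 V
Vout = 0.00630425 V = 6.3043 mV

6.3043 mV


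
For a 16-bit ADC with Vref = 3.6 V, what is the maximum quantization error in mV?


The maximum quantization error is +/- LSB/2.
LSB = Vref / 2^n = 3.6 / 65536 = 5.493e-05 V
Max error = LSB / 2 = 5.493e-05 / 2 = 2.747e-05 V
Max error = 0.0275 mV

0.0275 mV


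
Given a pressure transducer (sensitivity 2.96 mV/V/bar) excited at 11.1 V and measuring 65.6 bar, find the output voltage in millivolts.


Output = sensitivity * Vex * P.
Vout = 2.96 * 11.1 * 65.6
Vout = 32.856 * 65.6
Vout = 2155.35 mV

2155.35 mV


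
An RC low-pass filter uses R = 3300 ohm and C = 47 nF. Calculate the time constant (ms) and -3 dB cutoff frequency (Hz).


Time constant: tau = R * C.
tau = 3300 * 4.70e-08 = 0.0001551 s
tau = 0.1551 ms
Cutoff frequency: fc = 1 / (2*pi*R*C).
fc = 1 / (2*pi*0.0001551) = 1026.14 Hz

tau = 0.1551 ms, fc = 1026.14 Hz


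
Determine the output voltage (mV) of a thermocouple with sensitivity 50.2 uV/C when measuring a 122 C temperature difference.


The thermocouple output V = sensitivity * dT.
V = 50.2 uV/C * 122 C
V = 6124.4 uV
V = 6.124 mV

6.124 mV


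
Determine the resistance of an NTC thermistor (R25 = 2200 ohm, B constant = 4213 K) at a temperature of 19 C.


NTC thermistor equation: Rt = R25 * exp(B * (1/T - 1/T25)).
T in Kelvin: 292.15 K, T25 = 298.15 K
1/T - 1/T25 = 1/292.15 - 1/298.15 = 6.888e-05
B * (1/T - 1/T25) = 4213 * 6.888e-05 = 0.2902
Rt = 2200 * exp(0.2902) = 2940.7 ohm

2940.7 ohm


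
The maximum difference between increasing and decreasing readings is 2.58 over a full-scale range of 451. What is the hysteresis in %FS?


Hysteresis = (max difference / full scale) * 100%.
H = (2.58 / 451) * 100
H = 0.572 %FS

0.572 %FS


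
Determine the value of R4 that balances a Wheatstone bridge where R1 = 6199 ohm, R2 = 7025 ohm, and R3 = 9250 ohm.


At balance: R1*R4 = R2*R3, so R4 = R2*R3/R1.
R4 = 7025 * 9250 / 6199
R4 = 64981250 / 6199
R4 = 10482.54 ohm

10482.54 ohm


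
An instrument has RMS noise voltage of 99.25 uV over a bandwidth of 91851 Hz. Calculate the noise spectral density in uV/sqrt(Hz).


Noise spectral density = Vrms / sqrt(BW).
NSD = 99.25 / sqrt(91851)
NSD = 99.25 / 303.0693
NSD = 0.3275 uV/sqrt(Hz)

0.3275 uV/sqrt(Hz)


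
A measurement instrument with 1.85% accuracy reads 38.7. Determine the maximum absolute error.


Absolute error = (accuracy% / 100) * reading.
Error = (1.85 / 100) * 38.7
Error = 0.0185 * 38.7
Error = 0.716

0.716


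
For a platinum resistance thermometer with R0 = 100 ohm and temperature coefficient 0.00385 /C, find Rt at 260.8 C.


The RTD equation: Rt = R0 * (1 + alpha * T).
Rt = 100 * (1 + 0.00385 * 260.8)
Rt = 100 * (1 + 1.00408)
Rt = 100 * 2.00408
Rt = 200.408 ohm

200.408 ohm


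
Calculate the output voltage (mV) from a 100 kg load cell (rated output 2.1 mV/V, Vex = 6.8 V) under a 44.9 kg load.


Vout = rated_output * Vex * (load / capacity).
Vout = 2.1 * 6.8 * (44.9 / 100)
Vout = 2.1 * 6.8 * 0.449
Vout = 6.412 mV

6.412 mV


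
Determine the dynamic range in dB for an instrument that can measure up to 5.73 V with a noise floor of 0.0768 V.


Dynamic range = 20 * log10(Vmax / Vnoise).
DR = 20 * log10(5.73 / 0.0768)
DR = 20 * log10(74.61)
DR = 37.46 dB

37.46 dB


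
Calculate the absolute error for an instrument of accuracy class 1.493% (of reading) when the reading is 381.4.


Absolute error = (accuracy% / 100) * reading.
Error = (1.493 / 100) * 381.4
Error = 0.01493 * 381.4
Error = 5.6943

5.6943


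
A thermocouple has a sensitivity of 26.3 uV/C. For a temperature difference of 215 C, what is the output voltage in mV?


The thermocouple output V = sensitivity * dT.
V = 26.3 uV/C * 215 C
V = 5654.5 uV
V = 5.654 mV

5.654 mV


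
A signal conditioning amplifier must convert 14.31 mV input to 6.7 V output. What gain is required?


Gain = Vout / Vin (converting to same units).
G = 6.7 V / 14.31 mV
G = 6700.0 mV / 14.31 mV
G = 468.2

468.2


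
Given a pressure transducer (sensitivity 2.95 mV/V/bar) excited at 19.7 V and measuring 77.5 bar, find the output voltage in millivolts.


Output = sensitivity * Vex * P.
Vout = 2.95 * 19.7 * 77.5
Vout = 58.115 * 77.5
Vout = 4503.91 mV

4503.91 mV


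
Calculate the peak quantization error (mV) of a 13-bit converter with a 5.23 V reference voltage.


The maximum quantization error is +/- LSB/2.
LSB = Vref / 2^n = 5.23 / 8192 = 0.00063843 V
Max error = LSB / 2 = 0.00063843 / 2 = 0.00031921 V
Max error = 0.3192 mV

0.3192 mV


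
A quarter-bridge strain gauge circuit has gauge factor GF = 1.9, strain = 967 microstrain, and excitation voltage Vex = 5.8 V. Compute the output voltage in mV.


Quarter bridge output: Vout = (GF * epsilon * Vex) / 4.
Vout = (1.9 * 967e-6 * 5.8) / 4
Vout = 0.01065634 / 4 V
Vout = 0.00266408 V = 2.6641 mV

2.6641 mV


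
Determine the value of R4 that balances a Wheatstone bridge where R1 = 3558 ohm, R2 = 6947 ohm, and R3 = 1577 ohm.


At balance: R1*R4 = R2*R3, so R4 = R2*R3/R1.
R4 = 6947 * 1577 / 3558
R4 = 10955419 / 3558
R4 = 3079.09 ohm

3079.09 ohm


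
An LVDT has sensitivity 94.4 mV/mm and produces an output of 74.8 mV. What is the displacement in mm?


Displacement = Vout / sensitivity.
d = 74.8 / 94.4
d = 0.792 mm

0.792 mm


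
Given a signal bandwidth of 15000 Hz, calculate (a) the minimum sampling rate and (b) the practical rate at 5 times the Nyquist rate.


By Nyquist theorem, fs_min = 2 * fmax.
fs_min = 2 * 15000 = 30000 Hz
Practical rate = 5 * fs_min = 5 * 30000 = 150000 Hz

fs_min = 30000 Hz, fs_practical = 150000 Hz


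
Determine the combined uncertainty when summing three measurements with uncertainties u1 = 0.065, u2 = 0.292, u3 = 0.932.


For a sum of independent quantities, uc = sqrt(u1^2 + u2^2 + u3^2).
uc = sqrt(0.065^2 + 0.292^2 + 0.932^2)
uc = sqrt(0.004225 + 0.085264 + 0.868624)
uc = 0.9788

0.9788


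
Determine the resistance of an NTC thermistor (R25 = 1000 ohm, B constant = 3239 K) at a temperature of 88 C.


NTC thermistor equation: Rt = R25 * exp(B * (1/T - 1/T25)).
T in Kelvin: 361.15 K, T25 = 298.15 K
1/T - 1/T25 = 1/361.15 - 1/298.15 = -0.00058508
B * (1/T - 1/T25) = 3239 * -0.00058508 = -1.8951
Rt = 1000 * exp(-1.8951) = 150.3 ohm

150.3 ohm


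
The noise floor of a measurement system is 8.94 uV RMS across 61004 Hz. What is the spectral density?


Noise spectral density = Vrms / sqrt(BW).
NSD = 8.94 / sqrt(61004)
NSD = 8.94 / 246.9899
NSD = 0.0362 uV/sqrt(Hz)

0.0362 uV/sqrt(Hz)


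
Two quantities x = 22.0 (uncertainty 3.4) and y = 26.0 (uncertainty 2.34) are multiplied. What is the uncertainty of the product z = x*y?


For a product z = x*y, the relative uncertainty is:
uz/z = sqrt((ux/x)^2 + (uy/y)^2)
Relative uncertainties: ux/x = 3.4/22.0 = 0.154545
uy/y = 2.34/26.0 = 0.09
z = 22.0 * 26.0 = 572.0
uz = 572.0 * sqrt(0.154545^2 + 0.09^2) = 102.297

102.297


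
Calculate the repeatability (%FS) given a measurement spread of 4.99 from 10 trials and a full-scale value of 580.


Repeatability = (spread / full scale) * 100%.
R = (4.99 / 580) * 100
R = 0.86 %FS

0.86 %FS


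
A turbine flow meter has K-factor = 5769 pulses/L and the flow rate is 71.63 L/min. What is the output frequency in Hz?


Frequency = K * Q / 60 (converting L/min to L/s).
f = 5769 * 71.63 / 60
f = 413233.47 / 60
f = 6887.22 Hz

6887.22 Hz


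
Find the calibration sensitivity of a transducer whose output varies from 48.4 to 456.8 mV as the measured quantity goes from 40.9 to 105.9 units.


Sensitivity = (y2 - y1) / (x2 - x1).
S = (456.8 - 48.4) / (105.9 - 40.9)
S = 408.4 / 65.0
S = 6.2831 mV/unit

6.2831 mV/unit


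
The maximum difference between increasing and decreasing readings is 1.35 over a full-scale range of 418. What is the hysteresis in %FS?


Hysteresis = (max difference / full scale) * 100%.
H = (1.35 / 418) * 100
H = 0.323 %FS

0.323 %FS


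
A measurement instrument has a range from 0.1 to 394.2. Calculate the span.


Span = upper range - lower range.
Span = 394.2 - (0.1)
Span = 394.1

394.1


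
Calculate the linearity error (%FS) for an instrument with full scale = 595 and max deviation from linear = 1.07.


Linearity error = (max deviation / full scale) * 100%.
Linearity = (1.07 / 595) * 100
Linearity = 0.18 %FS

0.18 %FS


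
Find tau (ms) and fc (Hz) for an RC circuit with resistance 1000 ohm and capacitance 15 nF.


Time constant: tau = R * C.
tau = 1000 * 1.50e-08 = 1.5e-05 s
tau = 0.015 ms
Cutoff frequency: fc = 1 / (2*pi*R*C).
fc = 1 / (2*pi*1.5e-05) = 10610.33 Hz

tau = 0.015 ms, fc = 10610.33 Hz


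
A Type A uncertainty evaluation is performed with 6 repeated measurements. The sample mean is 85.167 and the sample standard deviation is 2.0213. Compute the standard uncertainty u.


The standard uncertainty for Type A evaluation is u = s / sqrt(n).
u = 2.0213 / sqrt(6)
u = 2.0213 / 2.4495
u = 0.8252

0.8252


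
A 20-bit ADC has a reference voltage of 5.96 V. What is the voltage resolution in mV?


The resolution (LSB) of an ADC is Vref / 2^n.
LSB = 5.96 / 2^20
LSB = 5.96 / 1048576
LSB = 5.68e-06 V = 0.0056839 mV

0.0056839 mV


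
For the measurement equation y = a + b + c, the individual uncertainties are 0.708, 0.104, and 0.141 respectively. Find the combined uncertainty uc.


For a sum of independent quantities, uc = sqrt(u1^2 + u2^2 + u3^2).
uc = sqrt(0.708^2 + 0.104^2 + 0.141^2)
uc = sqrt(0.501264 + 0.010816 + 0.019881)
uc = 0.7294

0.7294


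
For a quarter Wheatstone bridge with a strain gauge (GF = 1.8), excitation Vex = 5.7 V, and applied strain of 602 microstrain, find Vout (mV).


Quarter bridge output: Vout = (GF * epsilon * Vex) / 4.
Vout = (1.8 * 602e-6 * 5.7) / 4
Vout = 0.00617652 / 4 V
Vout = 0.00154413 V = 1.5441 mV

1.5441 mV


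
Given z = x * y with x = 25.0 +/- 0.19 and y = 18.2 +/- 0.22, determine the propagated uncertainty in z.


For a product z = x*y, the relative uncertainty is:
uz/z = sqrt((ux/x)^2 + (uy/y)^2)
Relative uncertainties: ux/x = 0.19/25.0 = 0.0076
uy/y = 0.22/18.2 = 0.012088
z = 25.0 * 18.2 = 455.0
uz = 455.0 * sqrt(0.0076^2 + 0.012088^2) = 6.497

6.497
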